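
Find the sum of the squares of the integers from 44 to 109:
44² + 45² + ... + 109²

Use ∑_{k=1}^{n} k² = n(n+1)(2n+1)/6, then subtract the first 43 terms.
∑_{k=1}^{109} k² = 109×110×219/6 = 437635
∑_{k=1}^{43} k² = 43×44×87/6 = 27434
∑_{k=44}^{109} k² = 437635 - 27434 = 410201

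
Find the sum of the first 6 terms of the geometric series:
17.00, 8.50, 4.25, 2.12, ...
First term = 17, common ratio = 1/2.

Sₙ = a(1 - rⁿ) / (1 - r)
S_6 = 17(1 - (1/2)^6) / (1 - (1/2))
S_6 = 17(1 - (1/64)) / (1/2)
S_6 = 1071/32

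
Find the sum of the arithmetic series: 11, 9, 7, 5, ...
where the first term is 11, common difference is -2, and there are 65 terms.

Sₙ = n/2 × (first + last)
Last term = a + (n-1)d = 11 + (65-1)×(-2) = -117
S_65 = 65/2 × (11 + (-117))
S_65 = 65/2 × (-106) = -3445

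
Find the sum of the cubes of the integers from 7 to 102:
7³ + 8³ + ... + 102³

Use ∑_{k=1}^{n} k³ = [n(n+1)/2]², then subtract the first 6 terms.
∑_{k=1}^{102} k³ = [102×103/2]² = 5253² = 27594009
∑_{k=1}^{6} k³ = [6×7/2]² = 21² = 441
∑_{k=7}^{102} k³ = 27594009 - 441 = 27593568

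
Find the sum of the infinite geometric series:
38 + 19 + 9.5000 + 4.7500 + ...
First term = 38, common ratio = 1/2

For |r| < 1, S = a / (1 - r)
S = 38 / (1 - (1/2))
S = 38 / (1/2)
S = 76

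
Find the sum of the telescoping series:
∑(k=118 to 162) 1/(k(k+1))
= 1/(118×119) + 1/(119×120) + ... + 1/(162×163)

Partial fractions: 1/(k(k+1)) = 1/k - 1/(k+1)
The series telescopes:
= (1/118 - 1/119) + (1/119 - 1/120) + ... + (1/162 - 1/163)
= 1/118 - 1/163
= 45/19234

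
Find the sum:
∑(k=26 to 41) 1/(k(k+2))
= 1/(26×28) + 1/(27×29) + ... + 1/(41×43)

Partial fractions: 1/(k(k+2)) = (1/2)[1/k - 1/(k+2)]
Telescoping leaves the first two and last two terms:
= (1/2)[1/26 + 1/27 - 1/42 - 1/43]
= 1502/105651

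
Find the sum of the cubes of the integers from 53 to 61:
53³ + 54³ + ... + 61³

Use ∑_{k=1}^{n} k³ = [n(n+1)/2]², then subtract the first 52 terms.
∑_{k=1}^{61} k³ = [61×62/2]² = 1891² = 3575881
∑_{k=1}^{52} k³ = [52×53/2]² = 1378² = 1898884
∑_{k=53}^{61} k³ = 3575881 - 1898884 = 1676997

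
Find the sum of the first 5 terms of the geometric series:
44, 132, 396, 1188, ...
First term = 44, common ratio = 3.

Sₙ = a(1 - rⁿ) / (1 - r)
S_5 = 44(1 - 3^5) / (1 - 3)
S_5 = 44(1 - 243) / (-2)
S_5 = 5324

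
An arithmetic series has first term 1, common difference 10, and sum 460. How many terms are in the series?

Using S = n/2 × [2a + (n-1)d]
460 = n/2 × [2(1) + (n-1)(10)]
460 = n/2 × [2 + 10n - 10]
920 = n × [-8 + 10n]
10n² + (-8)n - 920 = 0
Discriminant: Δ = (-8)² - 4(10)(-920) = 64 + 36800 = 36864
√Δ = 192
n = [-(-8) + √Δ] / (2·10) = (8 + 192) / 20 = 200 / 20 = 10
(The negative root is discarded since n must be a positive integer.)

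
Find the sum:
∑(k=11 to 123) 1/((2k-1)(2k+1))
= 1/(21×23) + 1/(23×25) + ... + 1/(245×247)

Partial fractions: 1/((2k-1)(2k+1)) = (1/2)[1/(2k-1) - 1/(2k+1)]
The series telescopes:
= (1/2)[1/21 - 1/247]
= 113/5187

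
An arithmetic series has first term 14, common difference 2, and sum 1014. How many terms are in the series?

Using S = n/2 × [2a + (n-1)d]
1014 = n/2 × [2(14) + (n-1)(2)]
1014 = n/2 × [28 + 2n - 2]
2028 = n × [26 + 2n]
2n² + (26)n - 2028 = 0
Discriminant: Δ = (26)² - 4(2)(-2028) = 676 + 16224 = 16900
√Δ = 130
n = [-(26) + √Δ] / (2·2) = (-26 + 130) / 4 = 104 / 4 = 26
(The negative root is discarded since n must be a positive integer.)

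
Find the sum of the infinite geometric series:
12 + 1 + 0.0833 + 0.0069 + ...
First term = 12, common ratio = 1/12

For |r| < 1, S = a / (1 - r)
S = 12 / (1 - (1/12))
S = 12 / (11/12)
S = 144/11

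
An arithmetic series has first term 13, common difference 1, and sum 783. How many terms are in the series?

Using S = n/2 × [2a + (n-1)d]
783 = n/2 × [2(13) + (n-1)(1)]
783 = n/2 × [26 + 1n - 1]
1566 = n × [25 + 1n]
1n² + (25)n - 1566 = 0
Discriminant: Δ = (25)² - 4(1)(-1566) = 625 + 6264 = 6889
√Δ = 83
n = [-(25) + √Δ] / (2·1) = (-25 + 83) / 2 = 58 / 2 = 29
(The negative root is discarded since n must be a positive integer.)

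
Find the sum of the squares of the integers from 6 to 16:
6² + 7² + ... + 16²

Use ∑_{k=1}^{n} k² = n(n+1)(2n+1)/6, then subtract the first 5 terms.
∑_{k=1}^{16} k² = 16×17×33/6 = 1496
∑_{k=1}^{5} k² = 5×6×11/6 = 55
∑_{k=6}^{16} k² = 1496 - 55 = 1441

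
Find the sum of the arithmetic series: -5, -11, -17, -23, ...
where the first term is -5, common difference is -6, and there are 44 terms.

Sₙ = n/2 × (first + last)
Last term = a + (n-1)d = -5 + (44-1)×(-6) = -263
S_44 = 44/2 × (-5 + (-263))
S_44 = 44/2 × (-268) = -5896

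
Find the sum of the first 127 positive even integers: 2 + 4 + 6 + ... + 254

Sum of first n even numbers = n(n+1)
= 127×128
= 16256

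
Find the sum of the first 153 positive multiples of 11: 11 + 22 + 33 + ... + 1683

Factor out 11: = 11(1 + 2 + ... + 153) = 11 × n(n+1)/2
= 11 × 153×154/2
= 11 × 11781
= 129591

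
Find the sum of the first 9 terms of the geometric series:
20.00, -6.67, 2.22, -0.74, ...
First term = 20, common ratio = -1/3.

Sₙ = a(1 - rⁿ) / (1 - r)
S_9 = 20(1 - (-1/3)^9) / (1 - (-1/3))
S_9 = 20(1 - (-1/19683)) / (4/3)
S_9 = 98420/6561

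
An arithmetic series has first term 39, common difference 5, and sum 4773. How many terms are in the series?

Using S = n/2 × [2a + (n-1)d]
4773 = n/2 × [2(39) + (n-1)(5)]
4773 = n/2 × [78 + 5n - 5]
9546 = n × [73 + 5n]
5n² + (73)n - 9546 = 0
Discriminant: Δ = (73)² - 4(5)(-9546) = 5329 + 190920 = 196249
√Δ = 443
n = [-(73) + √Δ] / (2·5) = (-73 + 443) / 10 = 370 / 10 = 37
(The negative root is discarded since n must be a positive integer.)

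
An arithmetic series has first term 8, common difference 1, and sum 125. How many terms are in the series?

Using S = n/2 × [2a + (n-1)d]
125 = n/2 × [2(8) + (n-1)(1)]
125 = n/2 × [16 + 1n - 1]
250 = n × [15 + 1n]
1n² + (15)n - 250 = 0
Discriminant: Δ = (15)² - 4(1)(-250) = 225 + 1000 = 1225
√Δ = 35
n = [-(15) + √Δ] / (2·1) = (-15 + 35) / 2 = 20 / 2 = 10
(The negative root is discarded since n must be a positive integer.)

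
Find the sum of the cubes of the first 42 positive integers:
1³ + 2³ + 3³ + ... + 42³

Formula: ∑k³ = [n(n+1)/2]²
= [42×43/2]²
= 903²
= 815409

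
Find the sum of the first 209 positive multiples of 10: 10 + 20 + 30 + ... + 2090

Factor out 10: = 10(1 + 2 + ... + 209) = 10 × n(n+1)/2
= 10 × 209×210/2
= 10 × 21945
= 219450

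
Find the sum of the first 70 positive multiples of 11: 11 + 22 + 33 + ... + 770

Factor out 11: = 11(1 + 2 + ... + 70) = 11 × n(n+1)/2
= 11 × 70×71/2
= 11 × 2485
= 27335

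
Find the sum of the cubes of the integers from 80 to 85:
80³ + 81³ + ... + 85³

Use ∑_{k=1}^{n} k³ = [n(n+1)/2]², then subtract the first 79 terms.
∑_{k=1}^{85} k³ = [85×86/2]² = 3655² = 13359025
∑_{k=1}^{79} k³ = [79×80/2]² = 3160² = 9985600
∑_{k=80}^{85} k³ = 13359025 - 9985600 = 3373425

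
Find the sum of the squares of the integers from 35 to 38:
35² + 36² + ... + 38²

Use ∑_{k=1}^{n} k² = n(n+1)(2n+1)/6, then subtract the first 34 terms.
∑_{k=1}^{38} k² = 38×39×77/6 = 19019
∑_{k=1}^{34} k² = 34×35×69/6 = 13685
∑_{k=35}^{38} k² = 19019 - 13685 = 5334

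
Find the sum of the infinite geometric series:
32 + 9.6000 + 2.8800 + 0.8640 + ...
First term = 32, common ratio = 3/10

For |r| < 1, S = a / (1 - r)
S = 32 / (1 - (3/10))
S = 32 / (7/10)
S = 320/7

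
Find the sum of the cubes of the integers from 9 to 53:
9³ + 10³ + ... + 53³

Use ∑_{k=1}^{n} k³ = [n(n+1)/2]², then subtract the first 8 terms.
∑_{k=1}^{53} k³ = [53×54/2]² = 1431² = 2047761
∑_{k=1}^{8} k³ = [8×9/2]² = 36² = 1296
∑_{k=9}^{53} k³ = 2047761 - 1296 = 2046465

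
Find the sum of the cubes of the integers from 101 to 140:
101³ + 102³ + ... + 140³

Use ∑_{k=1}^{n} k³ = [n(n+1)/2]², then subtract the first 100 terms.
∑_{k=1}^{140} k³ = [140×141/2]² = 9870² = 97416900
∑_{k=1}^{100} k³ = [100×101/2]² = 5050² = 25502500
∑_{k=101}^{140} k³ = 97416900 - 25502500 = 71914400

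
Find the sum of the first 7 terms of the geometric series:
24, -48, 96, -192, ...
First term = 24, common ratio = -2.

Sₙ = a(1 - rⁿ) / (1 - r)
S_7 = 24(1 - (-2)^7) / (1 - (-2))
S_7 = 24(1 - (-128)) / (3)
S_7 = 1032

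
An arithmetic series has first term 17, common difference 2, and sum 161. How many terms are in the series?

Using S = n/2 × [2a + (n-1)d]
161 = n/2 × [2(17) + (n-1)(2)]
161 = n/2 × [34 + 2n - 2]
322 = n × [32 + 2n]
2n² + (32)n - 322 = 0
Discriminant: Δ = (32)² - 4(2)(-322) = 1024 + 2576 = 3600
√Δ = 60
n = [-(32) + √Δ] / (2·2) = (-32 + 60) / 4 = 28 / 4 = 7
(The negative root is discarded since n must be a positive integer.)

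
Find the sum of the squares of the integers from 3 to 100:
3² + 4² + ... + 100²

Use ∑_{k=1}^{n} k² = n(n+1)(2n+1)/6, then subtract the first 2 terms.
∑_{k=1}^{100} k² = 100×101×201/6 = 338350
∑_{k=1}^{2} k² = 2×3×5/6 = 5
∑_{k=3}^{100} k² = 338350 - 5 = 338345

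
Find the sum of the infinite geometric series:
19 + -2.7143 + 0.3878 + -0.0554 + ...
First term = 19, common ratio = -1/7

For |r| < 1, S = a / (1 - r)
S = 19 / (1 - (-1/7))
S = 19 / (8/7)
S = 133/8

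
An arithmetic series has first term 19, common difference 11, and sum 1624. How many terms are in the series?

Using S = n/2 × [2a + (n-1)d]
1624 = n/2 × [2(19) + (n-1)(11)]
1624 = n/2 × [38 + 11n - 11]
3248 = n × [27 + 11n]
11n² + (27)n - 3248 = 0
Discriminant: Δ = (27)² - 4(11)(-3248) = 729 + 142912 = 143641
√Δ = 379
n = [-(27) + √Δ] / (2·11) = (-27 + 379) / 22 = 352 / 22 = 16
(The negative root is discarded since n must be a positive integer.)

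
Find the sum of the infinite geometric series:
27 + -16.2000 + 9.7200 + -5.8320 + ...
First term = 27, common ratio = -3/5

For |r| < 1, S = a / (1 - r)
S = 27 / (1 - (-3/5))
S = 27 / (8/5)
S = 135/8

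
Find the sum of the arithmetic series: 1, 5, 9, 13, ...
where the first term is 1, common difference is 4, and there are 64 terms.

Sₙ = n/2 × (first + last)
Last term = a + (n-1)d = 1 + (64-1)×4 = 253
S_64 = 64/2 × (1 + 253)
S_64 = 64/2 × 254 = 8128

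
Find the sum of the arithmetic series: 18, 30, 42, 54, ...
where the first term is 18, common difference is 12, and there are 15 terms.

Sₙ = n/2 × (first + last)
Last term = a + (n-1)d = 18 + (15-1)×12 = 186
S_15 = 15/2 × (18 + 186)
S_15 = 15/2 × 204 = 1530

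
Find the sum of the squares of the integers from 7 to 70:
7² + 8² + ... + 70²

Use ∑_{k=1}^{n} k² = n(n+1)(2n+1)/6, then subtract the first 6 terms.
∑_{k=1}^{70} k² = 70×71×141/6 = 116795
∑_{k=1}^{6} k² = 6×7×13/6 = 91
∑_{k=7}^{70} k² = 116795 - 91 = 116704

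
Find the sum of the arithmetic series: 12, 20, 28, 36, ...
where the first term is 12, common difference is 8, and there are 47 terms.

Sₙ = n/2 × (first + last)
Last term = a + (n-1)d = 12 + (47-1)×8 = 380
S_47 = 47/2 × (12 + 380)
S_47 = 47/2 × 392 = 9212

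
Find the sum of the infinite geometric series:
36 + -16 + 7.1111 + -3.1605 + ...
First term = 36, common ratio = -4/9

For |r| < 1, S = a / (1 - r)
S = 36 / (1 - (-4/9))
S = 36 / (13/9)
S = 324/13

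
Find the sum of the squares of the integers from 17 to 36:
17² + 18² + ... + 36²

Use ∑_{k=1}^{n} k² = n(n+1)(2n+1)/6, then subtract the first 16 terms.
∑_{k=1}^{36} k² = 36×37×73/6 = 16206
∑_{k=1}^{16} k² = 16×17×33/6 = 1496
∑_{k=17}^{36} k² = 16206 - 1496 = 14710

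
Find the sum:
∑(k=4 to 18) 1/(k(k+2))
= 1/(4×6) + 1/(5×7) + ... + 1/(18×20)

Partial fractions: 1/(k(k+2)) = (1/2)[1/k - 1/(k+2)]
Telescoping leaves the first two and last two terms:
= (1/2)[1/4 + 1/5 - 1/19 - 1/20]
= 33/190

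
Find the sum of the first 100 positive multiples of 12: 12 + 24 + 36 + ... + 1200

Factor out 12: = 12(1 + 2 + ... + 100) = 12 × n(n+1)/2
= 12 × 100×101/2
= 12 × 5050
= 60600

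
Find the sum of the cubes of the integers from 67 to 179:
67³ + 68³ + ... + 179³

Use ∑_{k=1}^{n} k³ = [n(n+1)/2]², then subtract the first 66 terms.
∑_{k=1}^{179} k³ = [179×180/2]² = 16110² = 259532100
∑_{k=1}^{66} k³ = [66×67/2]² = 2211² = 4888521
∑_{k=67}^{179} k³ = 259532100 - 4888521 = 254643579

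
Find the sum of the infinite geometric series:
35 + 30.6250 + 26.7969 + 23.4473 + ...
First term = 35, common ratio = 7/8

For |r| < 1, S = a / (1 - r)
S = 35 / (1 - (7/8))
S = 35 / (1/8)
S = 280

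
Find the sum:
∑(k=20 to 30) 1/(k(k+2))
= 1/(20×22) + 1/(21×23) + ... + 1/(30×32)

Partial fractions: 1/(k(k+2)) = (1/2)[1/k - 1/(k+2)]
Telescoping leaves the first two and last two terms:
= (1/2)[1/20 + 1/21 - 1/31 - 1/32]
= 3553/208320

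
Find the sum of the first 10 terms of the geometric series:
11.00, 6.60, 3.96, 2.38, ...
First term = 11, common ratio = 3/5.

Sₙ = a(1 - rⁿ) / (1 - r)
S_10 = 11(1 - (3/5)^10) / (1 - (3/5))
S_10 = 11(1 - (59049/9765625)) / (2/5)
S_10 = 53386168/1953125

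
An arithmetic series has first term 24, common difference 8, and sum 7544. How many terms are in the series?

Using S = n/2 × [2a + (n-1)d]
7544 = n/2 × [2(24) + (n-1)(8)]
7544 = n/2 × [48 + 8n - 8]
15088 = n × [40 + 8n]
8n² + (40)n - 15088 = 0
Discriminant: Δ = (40)² - 4(8)(-15088) = 1600 + 482816 = 484416
√Δ = 696
n = [-(40) + √Δ] / (2·8) = (-40 + 696) / 16 = 656 / 16 = 41
(The negative root is discarded since n must be a positive integer.)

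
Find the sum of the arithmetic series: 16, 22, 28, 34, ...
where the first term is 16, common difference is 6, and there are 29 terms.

Sₙ = n/2 × (first + last)
Last term = a + (n-1)d = 16 + (29-1)×6 = 184
S_29 = 29/2 × (16 + 184)
S_29 = 29/2 × 200 = 2900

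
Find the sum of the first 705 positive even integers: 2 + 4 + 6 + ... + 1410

Sum of first n even numbers = n(n+1)
= 705×706
= 497730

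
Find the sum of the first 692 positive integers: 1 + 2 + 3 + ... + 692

Formula: ∑k = n(n+1)/2
= 692×693/2
= 479556/2
= 239778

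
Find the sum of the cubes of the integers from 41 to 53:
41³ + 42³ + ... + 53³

Use ∑_{k=1}^{n} k³ = [n(n+1)/2]², then subtract the first 40 terms.
∑_{k=1}^{53} k³ = [53×54/2]² = 1431² = 2047761
∑_{k=1}^{40} k³ = [40×41/2]² = 820² = 672400
∑_{k=41}^{53} k³ = 2047761 - 672400 = 1375361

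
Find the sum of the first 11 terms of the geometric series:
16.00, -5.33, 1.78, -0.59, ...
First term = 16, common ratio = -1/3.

Sₙ = a(1 - rⁿ) / (1 - r)
S_11 = 16(1 - (-1/3)^11) / (1 - (-1/3))
S_11 = 16(1 - (-1/177147)) / (4/3)
S_11 = 708592/59049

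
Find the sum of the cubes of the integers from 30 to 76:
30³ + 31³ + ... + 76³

Use ∑_{k=1}^{n} k³ = [n(n+1)/2]², then subtract the first 29 terms.
∑_{k=1}^{76} k³ = [76×77/2]² = 2926² = 8561476
∑_{k=1}^{29} k³ = [29×30/2]² = 435² = 189225
∑_{k=30}^{76} k³ = 8561476 - 189225 = 8372251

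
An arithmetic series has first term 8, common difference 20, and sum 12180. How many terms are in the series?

Using S = n/2 × [2a + (n-1)d]
12180 = n/2 × [2(8) + (n-1)(20)]
12180 = n/2 × [16 + 20n - 20]
24360 = n × [-4 + 20n]
20n² + (-4)n - 24360 = 0
Discriminant: Δ = (-4)² - 4(20)(-24360) = 16 + 1948800 = 1948816
√Δ = 1396
n = [-(-4) + √Δ] / (2·20) = (4 + 1396) / 40 = 1400 / 40 = 35
(The negative root is discarded since n must be a positive integer.)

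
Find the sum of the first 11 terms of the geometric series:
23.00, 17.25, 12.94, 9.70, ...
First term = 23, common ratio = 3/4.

Sₙ = a(1 - rⁿ) / (1 - r)
S_11 = 23(1 - (3/4)^11) / (1 - (3/4))
S_11 = 23(1 - (177147/4194304)) / (1/4)
S_11 = 92394611/1048576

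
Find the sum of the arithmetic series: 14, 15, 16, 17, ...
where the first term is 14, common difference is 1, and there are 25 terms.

Sₙ = n/2 × (first + last)
Last term = a + (n-1)d = 14 + (25-1)×1 = 38
S_25 = 25/2 × (14 + 38)
S_25 = 25/2 × 52 = 650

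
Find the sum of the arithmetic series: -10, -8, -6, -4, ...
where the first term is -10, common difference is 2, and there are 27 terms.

Sₙ = n/2 × (first + last)
Last term = a + (n-1)d = -10 + (27-1)×2 = 42
S_27 = 27/2 × (-10 + 42)
S_27 = 27/2 × 32 = 432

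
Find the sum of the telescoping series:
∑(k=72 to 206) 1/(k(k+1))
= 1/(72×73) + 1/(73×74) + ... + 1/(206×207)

Partial fractions: 1/(k(k+1)) = 1/k - 1/(k+1)
The series telescopes:
= (1/72 - 1/73) + (1/73 - 1/74) + ... + (1/206 - 1/207)
= 1/72 - 1/207
= 5/552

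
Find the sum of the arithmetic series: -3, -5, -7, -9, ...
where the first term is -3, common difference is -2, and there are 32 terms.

Sₙ = n/2 × (first + last)
Last term = a + (n-1)d = -3 + (32-1)×(-2) = -65
S_32 = 32/2 × (-3 + (-65))
S_32 = 32/2 × (-68) = -1088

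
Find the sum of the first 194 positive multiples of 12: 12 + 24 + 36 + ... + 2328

Factor out 12: = 12(1 + 2 + ... + 194) = 12 × n(n+1)/2
= 12 × 194×195/2
= 12 × 18915
= 226980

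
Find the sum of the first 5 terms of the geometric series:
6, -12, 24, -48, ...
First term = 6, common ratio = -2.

Sₙ = a(1 - rⁿ) / (1 - r)
S_5 = 6(1 - (-2)^5) / (1 - (-2))
S_5 = 6(1 - (-32)) / (3)
S_5 = 66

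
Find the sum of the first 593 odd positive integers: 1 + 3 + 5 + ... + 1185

Sum of first n odd numbers = n²
= 593²
= 351649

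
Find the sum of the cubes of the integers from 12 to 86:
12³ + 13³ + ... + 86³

Use ∑_{k=1}^{n} k³ = [n(n+1)/2]², then subtract the first 11 terms.
∑_{k=1}^{86} k³ = [86×87/2]² = 3741² = 13995081
∑_{k=1}^{11} k³ = [11×12/2]² = 66² = 4356
∑_{k=12}^{86} k³ = 13995081 - 4356 = 13990725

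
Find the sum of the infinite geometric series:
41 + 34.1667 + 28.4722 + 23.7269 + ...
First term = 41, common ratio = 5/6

For |r| < 1, S = a / (1 - r)
S = 41 / (1 - (5/6))
S = 41 / (1/6)
S = 246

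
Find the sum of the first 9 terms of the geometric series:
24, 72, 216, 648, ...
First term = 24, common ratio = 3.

Sₙ = a(1 - rⁿ) / (1 - r)
S_9 = 24(1 - 3^9) / (1 - 3)
S_9 = 24(1 - 19683) / (-2)
S_9 = 236184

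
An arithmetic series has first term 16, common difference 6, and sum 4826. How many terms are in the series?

Using S = n/2 × [2a + (n-1)d]
4826 = n/2 × [2(16) + (n-1)(6)]
4826 = n/2 × [32 + 6n - 6]
9652 = n × [26 + 6n]
6n² + (26)n - 9652 = 0
Discriminant: Δ = (26)² - 4(6)(-9652) = 676 + 231648 = 232324
√Δ = 482
n = [-(26) + √Δ] / (2·6) = (-26 + 482) / 12 = 456 / 12 = 38
(The negative root is discarded since n must be a positive integer.)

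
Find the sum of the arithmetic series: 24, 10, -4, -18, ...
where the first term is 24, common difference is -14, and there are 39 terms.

Sₙ = n/2 × (first + last)
Last term = a + (n-1)d = 24 + (39-1)×(-14) = -508
S_39 = 39/2 × (24 + (-508))
S_39 = 39/2 × (-484) = -9438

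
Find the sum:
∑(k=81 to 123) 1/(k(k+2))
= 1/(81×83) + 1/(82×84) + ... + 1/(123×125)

Partial fractions: 1/(k(k+2)) = (1/2)[1/k - 1/(k+2)]
Telescoping leaves the first two and last two terms:
= (1/2)[1/81 + 1/82 - 1/124 - 1/125]
= 436321/102951000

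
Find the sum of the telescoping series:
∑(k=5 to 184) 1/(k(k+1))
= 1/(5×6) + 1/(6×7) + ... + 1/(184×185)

Partial fractions: 1/(k(k+1)) = 1/k - 1/(k+1)
The series telescopes:
= (1/5 - 1/6) + (1/6 - 1/7) + ... + (1/184 - 1/185)
= 1/5 - 1/185
= 36/185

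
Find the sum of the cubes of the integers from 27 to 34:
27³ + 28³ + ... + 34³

Use ∑_{k=1}^{n} k³ = [n(n+1)/2]², then subtract the first 26 terms.
∑_{k=1}^{34} k³ = [34×35/2]² = 595² = 354025
∑_{k=1}^{26} k³ = [26×27/2]² = 351² = 123201
∑_{k=27}^{34} k³ = 354025 - 123201 = 230824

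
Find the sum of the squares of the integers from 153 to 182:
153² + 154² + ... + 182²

Use ∑_{k=1}^{n} k² = n(n+1)(2n+1)/6, then subtract the first 152 terms.
∑_{k=1}^{182} k² = 182×183×365/6 = 2026115
∑_{k=1}^{152} k² = 152×153×305/6 = 1182180
∑_{k=153}^{182} k² = 2026115 - 1182180 = 843935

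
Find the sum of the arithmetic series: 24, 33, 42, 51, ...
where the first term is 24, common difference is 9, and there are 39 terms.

Sₙ = n/2 × (first + last)
Last term = a + (n-1)d = 24 + (39-1)×9 = 366
S_39 = 39/2 × (24 + 366)
S_39 = 39/2 × 390 = 7605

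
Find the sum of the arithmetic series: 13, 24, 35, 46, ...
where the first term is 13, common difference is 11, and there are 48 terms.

Sₙ = n/2 × (first + last)
Last term = a + (n-1)d = 13 + (48-1)×11 = 530
S_48 = 48/2 × (13 + 530)
S_48 = 48/2 × 543 = 13032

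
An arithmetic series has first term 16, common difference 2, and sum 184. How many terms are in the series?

Using S = n/2 × [2a + (n-1)d]
184 = n/2 × [2(16) + (n-1)(2)]
184 = n/2 × [32 + 2n - 2]
368 = n × [30 + 2n]
2n² + (30)n - 368 = 0
Discriminant: Δ = (30)² - 4(2)(-368) = 900 + 2944 = 3844
√Δ = 62
n = [-(30) + √Δ] / (2·2) = (-30 + 62) / 4 = 32 / 4 = 8
(The negative root is discarded since n must be a positive integer.)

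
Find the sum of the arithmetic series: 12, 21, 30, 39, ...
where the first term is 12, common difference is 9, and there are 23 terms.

Sₙ = n/2 × (first + last)
Last term = a + (n-1)d = 12 + (23-1)×9 = 210
S_23 = 23/2 × (12 + 210)
S_23 = 23/2 × 222 = 2553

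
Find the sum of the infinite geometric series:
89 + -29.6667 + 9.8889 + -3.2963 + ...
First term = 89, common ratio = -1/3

For |r| < 1, S = a / (1 - r)
S = 89 / (1 - (-1/3))
S = 89 / (4/3)
S = 267/4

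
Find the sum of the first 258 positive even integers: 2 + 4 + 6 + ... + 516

Sum of first n even numbers = n(n+1)
= 258×259
= 66822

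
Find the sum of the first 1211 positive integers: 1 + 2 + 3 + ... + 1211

Formula: ∑k = n(n+1)/2
= 1211×1212/2
= 1467732/2
= 733866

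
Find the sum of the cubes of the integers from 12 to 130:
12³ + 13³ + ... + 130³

Use ∑_{k=1}^{n} k³ = [n(n+1)/2]², then subtract the first 11 terms.
∑_{k=1}^{130} k³ = [130×131/2]² = 8515² = 72505225
∑_{k=1}^{11} k³ = [11×12/2]² = 66² = 4356
∑_{k=12}^{130} k³ = 72505225 - 4356 = 72500869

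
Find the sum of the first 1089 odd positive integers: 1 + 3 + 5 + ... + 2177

Sum of first n odd numbers = n²
= 1089²
= 1185921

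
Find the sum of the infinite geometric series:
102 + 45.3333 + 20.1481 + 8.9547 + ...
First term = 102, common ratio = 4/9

For |r| < 1, S = a / (1 - r)
S = 102 / (1 - (4/9))
S = 102 / (5/9)
S = 918/5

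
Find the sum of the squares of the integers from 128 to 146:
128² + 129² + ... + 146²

Use ∑_{k=1}^{n} k² = n(n+1)(2n+1)/6, then subtract the first 127 terms.
∑_{k=1}^{146} k² = 146×147×293/6 = 1048061
∑_{k=1}^{127} k² = 127×128×255/6 = 690880
∑_{k=128}^{146} k² = 1048061 - 690880 = 357181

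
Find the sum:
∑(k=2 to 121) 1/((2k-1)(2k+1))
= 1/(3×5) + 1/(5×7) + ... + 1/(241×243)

Partial fractions: 1/((2k-1)(2k+1)) = (1/2)[1/(2k-1) - 1/(2k+1)]
The series telescopes:
= (1/2)[1/3 - 1/243]
= 40/243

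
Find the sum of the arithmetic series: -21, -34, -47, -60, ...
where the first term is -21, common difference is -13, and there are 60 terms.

Sₙ = n/2 × (first + last)
Last term = a + (n-1)d = -21 + (60-1)×(-13) = -788
S_60 = 60/2 × (-21 + (-788))
S_60 = 60/2 × (-809) = -24270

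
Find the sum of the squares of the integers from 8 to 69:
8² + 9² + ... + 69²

Use ∑_{k=1}^{n} k² = n(n+1)(2n+1)/6, then subtract the first 7 terms.
∑_{k=1}^{69} k² = 69×70×139/6 = 111895
∑_{k=1}^{7} k² = 7×8×15/6 = 140
∑_{k=8}^{69} k² = 111895 - 140 = 111755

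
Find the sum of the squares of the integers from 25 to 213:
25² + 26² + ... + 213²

Use ∑_{k=1}^{n} k² = n(n+1)(2n+1)/6, then subtract the first 24 terms.
∑_{k=1}^{213} k² = 213×214×427/6 = 3243919
∑_{k=1}^{24} k² = 24×25×49/6 = 4900
∑_{k=25}^{213} k² = 3243919 - 4900 = 3239019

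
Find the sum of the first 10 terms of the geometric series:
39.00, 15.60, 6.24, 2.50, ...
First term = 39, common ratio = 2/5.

Sₙ = a(1 - rⁿ) / (1 - r)
S_10 = 39(1 - (2/5)^10) / (1 - (2/5))
S_10 = 39(1 - (1024/9765625)) / (3/5)
S_10 = 126939813/1953125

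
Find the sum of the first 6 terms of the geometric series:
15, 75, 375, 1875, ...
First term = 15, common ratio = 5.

Sₙ = a(1 - rⁿ) / (1 - r)
S_6 = 15(1 - 5^6) / (1 - 5)
S_6 = 15(1 - 15625) / (-4)
S_6 = 58590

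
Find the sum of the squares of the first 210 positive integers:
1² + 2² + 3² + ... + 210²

Formula: ∑k² = n(n+1)(2n+1)/6
= 210×211×421/6
= 18654510/6
= 3109085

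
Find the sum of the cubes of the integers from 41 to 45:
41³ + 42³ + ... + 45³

Use ∑_{k=1}^{n} k³ = [n(n+1)/2]², then subtract the first 40 terms.
∑_{k=1}^{45} k³ = [45×46/2]² = 1035² = 1071225
∑_{k=1}^{40} k³ = [40×41/2]² = 820² = 672400
∑_{k=41}^{45} k³ = 1071225 - 672400 = 398825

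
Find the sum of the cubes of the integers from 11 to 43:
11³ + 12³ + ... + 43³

Use ∑_{k=1}^{n} k³ = [n(n+1)/2]², then subtract the first 10 terms.
∑_{k=1}^{43} k³ = [43×44/2]² = 946² = 894916
∑_{k=1}^{10} k³ = [10×11/2]² = 55² = 3025
∑_{k=11}^{43} k³ = 894916 - 3025 = 891891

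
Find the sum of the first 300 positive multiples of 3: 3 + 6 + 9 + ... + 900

Factor out 3: = 3(1 + 2 + ... + 300) = 3 × n(n+1)/2
= 3 × 300×301/2
= 3 × 45150
= 135450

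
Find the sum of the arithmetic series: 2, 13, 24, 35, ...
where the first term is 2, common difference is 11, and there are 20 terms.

Sₙ = n/2 × (first + last)
Last term = a + (n-1)d = 2 + (20-1)×11 = 211
S_20 = 20/2 × (2 + 211)
S_20 = 20/2 × 213 = 2130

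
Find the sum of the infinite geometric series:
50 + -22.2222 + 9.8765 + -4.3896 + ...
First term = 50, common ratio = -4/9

For |r| < 1, S = a / (1 - r)
S = 50 / (1 - (-4/9))
S = 50 / (13/9)
S = 450/13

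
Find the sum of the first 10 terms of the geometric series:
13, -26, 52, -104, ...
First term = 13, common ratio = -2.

Sₙ = a(1 - rⁿ) / (1 - r)
S_10 = 13(1 - (-2)^10) / (1 - (-2))
S_10 = 13(1 - 1024) / (3)
S_10 = -4433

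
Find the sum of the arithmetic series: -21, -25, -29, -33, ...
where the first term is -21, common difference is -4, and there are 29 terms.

Sₙ = n/2 × (first + last)
Last term = a + (n-1)d = -21 + (29-1)×(-4) = -133
S_29 = 29/2 × (-21 + (-133))
S_29 = 29/2 × (-154) = -2233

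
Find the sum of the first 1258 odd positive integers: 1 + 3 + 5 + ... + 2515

Sum of first n odd numbers = n²
= 1258²
= 1582564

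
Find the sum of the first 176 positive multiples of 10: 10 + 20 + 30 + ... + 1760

Factor out 10: = 10(1 + 2 + ... + 176) = 10 × n(n+1)/2
= 10 × 176×177/2
= 10 × 15576
= 155760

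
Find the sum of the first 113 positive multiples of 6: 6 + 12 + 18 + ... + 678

Factor out 6: = 6(1 + 2 + ... + 113) = 6 × n(n+1)/2
= 6 × 113×114/2
= 6 × 6441
= 38646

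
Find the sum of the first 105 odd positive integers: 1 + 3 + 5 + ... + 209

Sum of first n odd numbers = n²
= 105²
= 11025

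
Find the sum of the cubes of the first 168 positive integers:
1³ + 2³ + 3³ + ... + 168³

Formula: ∑k³ = [n(n+1)/2]²
= [168×169/2]²
= 14196²
= 201526416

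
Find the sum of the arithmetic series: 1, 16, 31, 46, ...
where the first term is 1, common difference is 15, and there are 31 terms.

Sₙ = n/2 × (first + last)
Last term = a + (n-1)d = 1 + (31-1)×15 = 451
S_31 = 31/2 × (1 + 451)
S_31 = 31/2 × 452 = 7006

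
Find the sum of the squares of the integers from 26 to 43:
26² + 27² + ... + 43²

Use ∑_{k=1}^{n} k² = n(n+1)(2n+1)/6, then subtract the first 25 terms.
∑_{k=1}^{43} k² = 43×44×87/6 = 27434
∑_{k=1}^{25} k² = 25×26×51/6 = 5525
∑_{k=26}^{43} k² = 27434 - 5525 = 21909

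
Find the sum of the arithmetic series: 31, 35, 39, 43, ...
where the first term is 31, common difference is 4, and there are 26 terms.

Sₙ = n/2 × (first + last)
Last term = a + (n-1)d = 31 + (26-1)×4 = 131
S_26 = 26/2 × (31 + 131)
S_26 = 26/2 × 162 = 2106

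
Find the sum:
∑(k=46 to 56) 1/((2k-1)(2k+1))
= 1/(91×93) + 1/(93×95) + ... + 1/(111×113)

Partial fractions: 1/((2k-1)(2k+1)) = (1/2)[1/(2k-1) - 1/(2k+1)]
The series telescopes:
= (1/2)[1/91 - 1/113]
= 11/10283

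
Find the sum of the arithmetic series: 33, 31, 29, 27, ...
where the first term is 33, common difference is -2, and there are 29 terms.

Sₙ = n/2 × (first + last)
Last term = a + (n-1)d = 33 + (29-1)×(-2) = -23
S_29 = 29/2 × (33 + (-23))
S_29 = 29/2 × 10 = 145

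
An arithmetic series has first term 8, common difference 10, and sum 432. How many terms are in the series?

Using S = n/2 × [2a + (n-1)d]
432 = n/2 × [2(8) + (n-1)(10)]
432 = n/2 × [16 + 10n - 10]
864 = n × [6 + 10n]
10n² + (6)n - 864 = 0
Discriminant: Δ = (6)² - 4(10)(-864) = 36 + 34560 = 34596
√Δ = 186
n = [-(6) + √Δ] / (2·10) = (-6 + 186) / 20 = 180 / 20 = 9
(The negative root is discarded since n must be a positive integer.)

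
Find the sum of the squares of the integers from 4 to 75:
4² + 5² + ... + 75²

Use ∑_{k=1}^{n} k² = n(n+1)(2n+1)/6, then subtract the first 3 terms.
∑_{k=1}^{75} k² = 75×76×151/6 = 143450
∑_{k=1}^{3} k² = 3×4×7/6 = 14
∑_{k=4}^{75} k² = 143450 - 14 = 143436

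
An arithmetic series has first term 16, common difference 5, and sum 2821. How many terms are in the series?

Using S = n/2 × [2a + (n-1)d]
2821 = n/2 × [2(16) + (n-1)(5)]
2821 = n/2 × [32 + 5n - 5]
5642 = n × [27 + 5n]
5n² + (27)n - 5642 = 0
Discriminant: Δ = (27)² - 4(5)(-5642) = 729 + 112840 = 113569
√Δ = 337
n = [-(27) + √Δ] / (2·5) = (-27 + 337) / 10 = 310 / 10 = 31
(The negative root is discarded since n must be a positive integer.)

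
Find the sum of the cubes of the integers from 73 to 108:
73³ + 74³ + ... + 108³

Use ∑_{k=1}^{n} k³ = [n(n+1)/2]², then subtract the first 72 terms.
∑_{k=1}^{108} k³ = [108×109/2]² = 5886² = 34644996
∑_{k=1}^{72} k³ = [72×73/2]² = 2628² = 6906384
∑_{k=73}^{108} k³ = 34644996 - 6906384 = 27738612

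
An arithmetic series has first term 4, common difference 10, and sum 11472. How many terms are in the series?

Using S = n/2 × [2a + (n-1)d]
11472 = n/2 × [2(4) + (n-1)(10)]
11472 = n/2 × [8 + 10n - 10]
22944 = n × [-2 + 10n]
10n² + (-2)n - 22944 = 0
Discriminant: Δ = (-2)² - 4(10)(-22944) = 4 + 917760 = 917764
√Δ = 958
n = [-(-2) + √Δ] / (2·10) = (2 + 958) / 20 = 960 / 20 = 48
(The negative root is discarded since n must be a positive integer.)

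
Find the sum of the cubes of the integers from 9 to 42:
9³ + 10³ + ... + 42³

Use ∑_{k=1}^{n} k³ = [n(n+1)/2]², then subtract the first 8 terms.
∑_{k=1}^{42} k³ = [42×43/2]² = 903² = 815409
∑_{k=1}^{8} k³ = [8×9/2]² = 36² = 1296
∑_{k=9}^{42} k³ = 815409 - 1296 = 814113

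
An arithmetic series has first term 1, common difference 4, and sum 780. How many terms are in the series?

Using S = n/2 × [2a + (n-1)d]
780 = n/2 × [2(1) + (n-1)(4)]
780 = n/2 × [2 + 4n - 4]
1560 = n × [-2 + 4n]
4n² + (-2)n - 1560 = 0
Discriminant: Δ = (-2)² - 4(4)(-1560) = 4 + 24960 = 24964
√Δ = 158
n = [-(-2) + √Δ] / (2·4) = (2 + 158) / 8 = 160 / 8 = 20
(The negative root is discarded since n must be a positive integer.)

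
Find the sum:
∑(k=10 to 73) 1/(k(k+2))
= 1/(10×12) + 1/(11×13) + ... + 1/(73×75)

Partial fractions: 1/(k(k+2)) = (1/2)[1/k - 1/(k+2)]
Telescoping leaves the first two and last two terms:
= (1/2)[1/10 + 1/11 - 1/74 - 1/75]
= 2504/30525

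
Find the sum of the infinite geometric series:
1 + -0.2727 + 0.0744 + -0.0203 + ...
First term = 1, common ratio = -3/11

For |r| < 1, S = a / (1 - r)
S = 1 / (1 - (-3/11))
S = 1 / (14/11)
S = 11/14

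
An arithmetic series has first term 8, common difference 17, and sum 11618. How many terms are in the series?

Using S = n/2 × [2a + (n-1)d]
11618 = n/2 × [2(8) + (n-1)(17)]
11618 = n/2 × [16 + 17n - 17]
23236 = n × [-1 + 17n]
17n² + (-1)n - 23236 = 0
Discriminant: Δ = (-1)² - 4(17)(-23236) = 1 + 1580048 = 1580049
√Δ = 1257
n = [-(-1) + √Δ] / (2·17) = (1 + 1257) / 34 = 1258 / 34 = 37
(The negative root is discarded since n must be a positive integer.)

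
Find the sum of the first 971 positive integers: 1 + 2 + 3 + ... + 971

Formula: ∑k = n(n+1)/2
= 971×972/2
= 943812/2
= 471906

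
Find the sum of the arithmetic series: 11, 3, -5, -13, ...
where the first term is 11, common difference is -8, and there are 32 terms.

Sₙ = n/2 × (first + last)
Last term = a + (n-1)d = 11 + (32-1)×(-8) = -237
S_32 = 32/2 × (11 + (-237))
S_32 = 32/2 × (-226) = -3616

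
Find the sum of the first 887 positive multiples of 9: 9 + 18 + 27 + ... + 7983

Factor out 9: = 9(1 + 2 + ... + 887) = 9 × n(n+1)/2
= 9 × 887×888/2
= 9 × 393828
= 3544452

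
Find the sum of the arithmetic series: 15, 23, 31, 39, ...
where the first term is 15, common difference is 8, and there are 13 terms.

Sₙ = n/2 × (first + last)
Last term = a + (n-1)d = 15 + (13-1)×8 = 111
S_13 = 13/2 × (15 + 111)
S_13 = 13/2 × 126 = 819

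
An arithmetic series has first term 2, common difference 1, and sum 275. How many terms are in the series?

Using S = n/2 × [2a + (n-1)d]
275 = n/2 × [2(2) + (n-1)(1)]
275 = n/2 × [4 + 1n - 1]
550 = n × [3 + 1n]
1n² + (3)n - 550 = 0
Discriminant: Δ = (3)² - 4(1)(-550) = 9 + 2200 = 2209
√Δ = 47
n = [-(3) + √Δ] / (2·1) = (-3 + 47) / 2 = 44 / 2 = 22
(The negative root is discarded since n must be a positive integer.)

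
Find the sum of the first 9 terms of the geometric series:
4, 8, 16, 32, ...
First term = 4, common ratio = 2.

Sₙ = a(1 - rⁿ) / (1 - r)
S_9 = 4(1 - 2^9) / (1 - 2)
S_9 = 4(1 - 512) / (-1)
S_9 = 2044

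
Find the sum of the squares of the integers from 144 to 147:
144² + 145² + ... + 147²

Use ∑_{k=1}^{n} k² = n(n+1)(2n+1)/6, then subtract the first 143 terms.
∑_{k=1}^{147} k² = 147×148×295/6 = 1069670
∑_{k=1}^{143} k² = 143×144×287/6 = 984984
∑_{k=144}^{147} k² = 1069670 - 984984 = 84686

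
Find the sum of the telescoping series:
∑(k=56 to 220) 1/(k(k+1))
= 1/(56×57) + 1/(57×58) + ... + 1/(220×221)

Partial fractions: 1/(k(k+1)) = 1/k - 1/(k+1)
The series telescopes:
= (1/56 - 1/57) + (1/57 - 1/58) + ... + (1/220 - 1/221)
= 1/56 - 1/221
= 165/12376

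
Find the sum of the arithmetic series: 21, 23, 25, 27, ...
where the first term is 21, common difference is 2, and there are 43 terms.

Sₙ = n/2 × (first + last)
Last term = a + (n-1)d = 21 + (43-1)×2 = 105
S_43 = 43/2 × (21 + 105)
S_43 = 43/2 × 126 = 2709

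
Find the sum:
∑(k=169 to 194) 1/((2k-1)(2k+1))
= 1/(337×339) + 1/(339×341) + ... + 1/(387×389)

Partial fractions: 1/((2k-1)(2k+1)) = (1/2)[1/(2k-1) - 1/(2k+1)]
The series telescopes:
= (1/2)[1/337 - 1/389]
= 26/131093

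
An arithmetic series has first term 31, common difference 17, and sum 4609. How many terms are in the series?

Using S = n/2 × [2a + (n-1)d]
4609 = n/2 × [2(31) + (n-1)(17)]
4609 = n/2 × [62 + 17n - 17]
9218 = n × [45 + 17n]
17n² + (45)n - 9218 = 0
Discriminant: Δ = (45)² - 4(17)(-9218) = 2025 + 626824 = 628849
√Δ = 793
n = [-(45) + √Δ] / (2·17) = (-45 + 793) / 34 = 748 / 34 = 22
(The negative root is discarded since n must be a positive integer.)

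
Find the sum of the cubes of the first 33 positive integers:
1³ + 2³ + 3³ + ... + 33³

Formula: ∑k³ = [n(n+1)/2]²
= [33×34/2]²
= 561²
= 314721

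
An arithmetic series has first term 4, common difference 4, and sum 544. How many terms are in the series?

Using S = n/2 × [2a + (n-1)d]
544 = n/2 × [2(4) + (n-1)(4)]
544 = n/2 × [8 + 4n - 4]
1088 = n × [4 + 4n]
4n² + (4)n - 1088 = 0
Discriminant: Δ = (4)² - 4(4)(-1088) = 16 + 17408 = 17424
√Δ = 132
n = [-(4) + √Δ] / (2·4) = (-4 + 132) / 8 = 128 / 8 = 16
(The negative root is discarded since n must be a positive integer.)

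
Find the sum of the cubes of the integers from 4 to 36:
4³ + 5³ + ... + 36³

Use ∑_{k=1}^{n} k³ = [n(n+1)/2]², then subtract the first 3 terms.
∑_{k=1}^{36} k³ = [36×37/2]² = 666² = 443556
∑_{k=1}^{3} k³ = [3×4/2]² = 6² = 36
∑_{k=4}^{36} k³ = 443556 - 36 = 443520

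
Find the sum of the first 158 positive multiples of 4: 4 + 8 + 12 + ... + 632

Factor out 4: = 4(1 + 2 + ... + 158) = 4 × n(n+1)/2
= 4 × 158×159/2
= 4 × 12561
= 50244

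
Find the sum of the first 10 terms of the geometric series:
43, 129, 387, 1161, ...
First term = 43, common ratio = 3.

Sₙ = a(1 - rⁿ) / (1 - r)
S_10 = 43(1 - 3^10) / (1 - 3)
S_10 = 43(1 - 59049) / (-2)
S_10 = 1269532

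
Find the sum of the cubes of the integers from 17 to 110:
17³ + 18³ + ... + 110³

Use ∑_{k=1}^{n} k³ = [n(n+1)/2]², then subtract the first 16 terms.
∑_{k=1}^{110} k³ = [110×111/2]² = 6105² = 37271025
∑_{k=1}^{16} k³ = [16×17/2]² = 136² = 18496
∑_{k=17}^{110} k³ = 37271025 - 18496 = 37252529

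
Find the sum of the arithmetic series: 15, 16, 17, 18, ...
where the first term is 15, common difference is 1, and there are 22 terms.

Sₙ = n/2 × (first + last)
Last term = a + (n-1)d = 15 + (22-1)×1 = 36
S_22 = 22/2 × (15 + 36)
S_22 = 22/2 × 51 = 561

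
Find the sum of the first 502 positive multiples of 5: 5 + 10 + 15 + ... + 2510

Factor out 5: = 5(1 + 2 + ... + 502) = 5 × n(n+1)/2
= 5 × 502×503/2
= 5 × 126253
= 631265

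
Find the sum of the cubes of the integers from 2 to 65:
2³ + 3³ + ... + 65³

Use ∑_{k=1}^{n} k³ = [n(n+1)/2]², then subtract the first 1 terms.
∑_{k=1}^{65} k³ = [65×66/2]² = 2145² = 4601025
∑_{k=1}^{1} k³ = [1×2/2]² = 1² = 1
∑_{k=2}^{65} k³ = 4601025 - 1 = 4601024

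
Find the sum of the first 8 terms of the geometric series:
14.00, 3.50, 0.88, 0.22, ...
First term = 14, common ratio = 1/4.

Sₙ = a(1 - rⁿ) / (1 - r)
S_8 = 14(1 - (1/4)^8) / (1 - (1/4))
S_8 = 14(1 - (1/65536)) / (3/4)
S_8 = 152915/8192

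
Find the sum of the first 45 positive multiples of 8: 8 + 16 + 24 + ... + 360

Factor out 8: = 8(1 + 2 + ... + 45) = 8 × n(n+1)/2
= 8 × 45×46/2
= 8 × 1035
= 8280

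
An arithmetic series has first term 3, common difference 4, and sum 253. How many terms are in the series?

Using S = n/2 × [2a + (n-1)d]
253 = n/2 × [2(3) + (n-1)(4)]
253 = n/2 × [6 + 4n - 4]
506 = n × [2 + 4n]
4n² + (2)n - 506 = 0
Discriminant: Δ = (2)² - 4(4)(-506) = 4 + 8096 = 8100
√Δ = 90
n = [-(2) + √Δ] / (2·4) = (-2 + 90) / 8 = 88 / 8 = 11
(The negative root is discarded since n must be a positive integer.)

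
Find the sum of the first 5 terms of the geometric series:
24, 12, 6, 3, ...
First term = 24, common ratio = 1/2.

Sₙ = a(1 - rⁿ) / (1 - r)
S_5 = 24(1 - (1/2)^5) / (1 - (1/2))
S_5 = 24(1 - (1/32)) / (1/2)
S_5 = 93/2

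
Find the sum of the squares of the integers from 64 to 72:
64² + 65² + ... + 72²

Use ∑_{k=1}^{n} k² = n(n+1)(2n+1)/6, then subtract the first 63 terms.
∑_{k=1}^{72} k² = 72×73×145/6 = 127020
∑_{k=1}^{63} k² = 63×64×127/6 = 85344
∑_{k=64}^{72} k² = 127020 - 85344 = 41676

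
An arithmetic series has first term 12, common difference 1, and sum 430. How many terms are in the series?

Using S = n/2 × [2a + (n-1)d]
430 = n/2 × [2(12) + (n-1)(1)]
430 = n/2 × [24 + 1n - 1]
860 = n × [23 + 1n]
1n² + (23)n - 860 = 0
Discriminant: Δ = (23)² - 4(1)(-860) = 529 + 3440 = 3969
√Δ = 63
n = [-(23) + √Δ] / (2·1) = (-23 + 63) / 2 = 40 / 2 = 20
(The negative root is discarded since n must be a positive integer.)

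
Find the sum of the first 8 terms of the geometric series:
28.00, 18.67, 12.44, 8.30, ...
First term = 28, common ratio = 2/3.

Sₙ = a(1 - rⁿ) / (1 - r)
S_8 = 28(1 - (2/3)^8) / (1 - (2/3))
S_8 = 28(1 - (256/6561)) / (1/3)
S_8 = 176540/2187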